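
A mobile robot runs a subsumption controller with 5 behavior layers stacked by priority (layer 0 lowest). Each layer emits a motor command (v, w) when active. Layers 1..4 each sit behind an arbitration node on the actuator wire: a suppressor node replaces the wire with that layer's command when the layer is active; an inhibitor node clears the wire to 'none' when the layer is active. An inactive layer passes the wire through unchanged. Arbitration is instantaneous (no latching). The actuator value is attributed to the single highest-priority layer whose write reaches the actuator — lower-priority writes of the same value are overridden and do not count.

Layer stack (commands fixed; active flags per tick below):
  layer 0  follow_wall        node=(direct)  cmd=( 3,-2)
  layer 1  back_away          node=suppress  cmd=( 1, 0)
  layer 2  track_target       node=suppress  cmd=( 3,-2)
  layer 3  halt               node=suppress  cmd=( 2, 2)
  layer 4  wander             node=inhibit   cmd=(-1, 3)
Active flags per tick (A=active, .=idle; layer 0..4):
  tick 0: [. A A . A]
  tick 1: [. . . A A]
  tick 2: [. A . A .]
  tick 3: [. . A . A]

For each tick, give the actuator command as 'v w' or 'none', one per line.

none
none
2 2
none

tick 0:
  layer 0 (follow_wall) idle — none
  layer 1 (back_away) active — suppresses: (1, 0)
  layer 2 (track_target) active — suppresses: (3, -2)
  layer 3 (halt) idle — unchanged: (3, -2)
  layer 4 (wander) active — inhibits: none
  → actuator none
tick 1:
  layer 0 (follow_wall) idle — none
  layer 1 (back_away) idle — unchanged: none
  layer 2 (track_target) idle — unchanged: none
  layer 3 (halt) active — suppresses: (2, 2)
  layer 4 (wander) active — inhibits: none
  → actuator none
tick 2:
  layer 0 (follow_wall) idle — none
  layer 1 (back_away) active — suppresses: (1, 0)
  layer 2 (track_target) idle — unchanged: (1, 0)
  layer 3 (halt) active — suppresses: (2, 2)
  layer 4 (wander) idle — unchanged: (2, 2)
  → actuator (2, 2)
tick 3:
  layer 0 (follow_wall) idle — none
  layer 1 (back_away) idle — unchanged: none
  layer 2 (track_target) active — suppresses: (3, -2)
  layer 3 (halt) idle — unchanged: (3, -2)
  layer 4 (wander) active — inhibits: none
  → actuator none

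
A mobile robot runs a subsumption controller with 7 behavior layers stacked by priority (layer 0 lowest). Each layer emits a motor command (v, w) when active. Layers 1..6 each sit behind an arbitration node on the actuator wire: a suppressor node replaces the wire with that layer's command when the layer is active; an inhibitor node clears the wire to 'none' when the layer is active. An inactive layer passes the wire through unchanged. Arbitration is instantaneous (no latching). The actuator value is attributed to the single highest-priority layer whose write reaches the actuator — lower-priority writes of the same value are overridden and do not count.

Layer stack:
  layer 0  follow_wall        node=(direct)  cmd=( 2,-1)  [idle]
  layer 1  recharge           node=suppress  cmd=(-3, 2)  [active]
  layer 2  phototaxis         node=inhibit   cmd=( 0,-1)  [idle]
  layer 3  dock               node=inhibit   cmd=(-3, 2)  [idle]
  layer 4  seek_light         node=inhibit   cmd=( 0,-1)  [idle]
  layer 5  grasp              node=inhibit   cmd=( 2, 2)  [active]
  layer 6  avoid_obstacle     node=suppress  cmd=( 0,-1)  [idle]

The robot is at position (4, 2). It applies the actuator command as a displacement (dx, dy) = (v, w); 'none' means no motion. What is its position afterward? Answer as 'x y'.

layer 0 (follow_wall) idle — none
layer 1 (recharge) active — suppresses: (-3, 2)
layer 2 (phototaxis) idle — unchanged: (-3, 2)
layer 3 (dock) idle — unchanged: (-3, 2)
layer 4 (seek_light) idle — unchanged: (-3, 2)
layer 5 (grasp) active — inhibits: none
layer 6 (avoid_obstacle) idle — unchanged: none
→ actuator none
position: (4, 2) + none = (4, 2)

4 2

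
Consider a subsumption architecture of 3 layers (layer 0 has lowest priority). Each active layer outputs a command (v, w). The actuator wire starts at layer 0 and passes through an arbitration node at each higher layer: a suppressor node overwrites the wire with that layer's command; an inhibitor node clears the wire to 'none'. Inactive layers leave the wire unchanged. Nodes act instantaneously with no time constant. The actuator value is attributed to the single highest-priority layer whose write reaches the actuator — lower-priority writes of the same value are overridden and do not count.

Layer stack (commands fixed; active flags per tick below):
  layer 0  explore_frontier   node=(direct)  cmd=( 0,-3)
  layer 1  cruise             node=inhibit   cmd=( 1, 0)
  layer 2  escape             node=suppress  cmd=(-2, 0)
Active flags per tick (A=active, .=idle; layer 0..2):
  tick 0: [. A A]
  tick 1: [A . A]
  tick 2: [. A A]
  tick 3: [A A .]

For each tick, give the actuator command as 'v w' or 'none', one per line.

-2 0
-2 0
-2 0
none

tick 0:
  layer 0 (explore_frontier) idle — none
  layer 1 (cruise) active — inhibits: none
  layer 2 (escape) active — suppresses: (-2, 0)
  → actuator (-2, 0)
tick 1:
  layer 0 (explore_frontier) active — direct: (0, -3)
  layer 1 (cruise) idle — unchanged: (0, -3)
  layer 2 (escape) active — suppresses: (-2, 0)
  → actuator (-2, 0)
tick 2:
  layer 0 (explore_frontier) idle — none
  layer 1 (cruise) active — inhibits: none
  layer 2 (escape) active — suppresses: (-2, 0)
  → actuator (-2, 0)
tick 3:
  layer 0 (explore_frontier) active — direct: (0, -3)
  layer 1 (cruise) active — inhibits: none
  layer 2 (escape) idle — unchanged: none
  → actuator none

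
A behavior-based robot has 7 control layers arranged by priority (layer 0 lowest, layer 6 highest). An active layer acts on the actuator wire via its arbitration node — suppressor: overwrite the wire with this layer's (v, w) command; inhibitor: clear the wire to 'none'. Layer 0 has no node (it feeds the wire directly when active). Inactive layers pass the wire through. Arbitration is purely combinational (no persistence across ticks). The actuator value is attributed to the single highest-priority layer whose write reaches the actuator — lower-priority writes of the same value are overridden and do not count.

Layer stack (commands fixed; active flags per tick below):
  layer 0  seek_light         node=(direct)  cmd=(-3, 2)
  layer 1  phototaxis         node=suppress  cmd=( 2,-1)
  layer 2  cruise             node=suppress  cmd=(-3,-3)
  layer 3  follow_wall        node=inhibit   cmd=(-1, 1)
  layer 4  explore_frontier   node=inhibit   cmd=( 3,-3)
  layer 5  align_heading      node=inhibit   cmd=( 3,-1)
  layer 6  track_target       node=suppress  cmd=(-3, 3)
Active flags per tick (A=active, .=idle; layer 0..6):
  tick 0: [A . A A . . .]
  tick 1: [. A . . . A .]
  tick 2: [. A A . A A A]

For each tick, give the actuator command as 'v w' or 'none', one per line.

tick 0:
  layer 0 (seek_light) active — direct: (-3, 2)
  layer 1 (phototaxis) idle — unchanged: (-3, 2)
  layer 2 (cruise) active — suppresses: (-3, -3)
  layer 3 (follow_wall) active — inhibits: none
  layer 4 (explore_frontier) idle — unchanged: none
  layer 5 (align_heading) idle — unchanged: none
  layer 6 (track_target) idle — unchanged: none
  → actuator none
tick 1:
  layer 0 (seek_light) idle — none
  layer 1 (phototaxis) active — suppresses: (2, -1)
  layer 2 (cruise) idle — unchanged: (2, -1)
  layer 3 (follow_wall) idle — unchanged: (2, -1)
  layer 4 (explore_frontier) idle — unchanged: (2, -1)
  layer 5 (align_heading) active — inhibits: none
  layer 6 (track_target) idle — unchanged: none
  → actuator none
tick 2:
  layer 0 (seek_light) idle — none
  layer 1 (phototaxis) active — suppresses: (2, -1)
  layer 2 (cruise) active — suppresses: (-3, -3)
  layer 3 (follow_wall) idle — unchanged: (-3, -3)
  layer 4 (explore_frontier) active — inhibits: none
  layer 5 (align_heading) active — inhibits: none
  layer 6 (track_target) active — suppresses: (-3, 3)
  → actuator (-3, 3)

none
none
-3 3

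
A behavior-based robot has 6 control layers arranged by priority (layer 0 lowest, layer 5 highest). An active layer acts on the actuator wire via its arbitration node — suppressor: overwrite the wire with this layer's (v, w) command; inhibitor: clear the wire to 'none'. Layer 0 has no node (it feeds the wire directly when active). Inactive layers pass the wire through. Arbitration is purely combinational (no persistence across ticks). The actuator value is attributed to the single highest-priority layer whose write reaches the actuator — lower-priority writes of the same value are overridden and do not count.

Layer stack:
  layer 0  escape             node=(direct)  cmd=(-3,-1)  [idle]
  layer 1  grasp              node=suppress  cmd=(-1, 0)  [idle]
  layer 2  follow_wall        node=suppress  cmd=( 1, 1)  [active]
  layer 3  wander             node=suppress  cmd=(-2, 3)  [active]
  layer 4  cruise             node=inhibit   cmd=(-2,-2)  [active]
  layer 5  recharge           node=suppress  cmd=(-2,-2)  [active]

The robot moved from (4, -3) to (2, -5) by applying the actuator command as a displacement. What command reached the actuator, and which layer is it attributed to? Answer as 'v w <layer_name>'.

-2 -2 recharge

displacement = (2, -5) − (4, -3) = (-2, -2)
[0] escape off; wire := none
[1] grasp off; pass none
[2] follow_wall on (suppress); wire := (1, 1)
[3] wander on (suppress); wire := (-2, 3)
[4] cruise on (inhibit); wire := none
[5] recharge on (suppress); wire := (-2, -2)
output (-2, -2) — from layer 5 (recharge)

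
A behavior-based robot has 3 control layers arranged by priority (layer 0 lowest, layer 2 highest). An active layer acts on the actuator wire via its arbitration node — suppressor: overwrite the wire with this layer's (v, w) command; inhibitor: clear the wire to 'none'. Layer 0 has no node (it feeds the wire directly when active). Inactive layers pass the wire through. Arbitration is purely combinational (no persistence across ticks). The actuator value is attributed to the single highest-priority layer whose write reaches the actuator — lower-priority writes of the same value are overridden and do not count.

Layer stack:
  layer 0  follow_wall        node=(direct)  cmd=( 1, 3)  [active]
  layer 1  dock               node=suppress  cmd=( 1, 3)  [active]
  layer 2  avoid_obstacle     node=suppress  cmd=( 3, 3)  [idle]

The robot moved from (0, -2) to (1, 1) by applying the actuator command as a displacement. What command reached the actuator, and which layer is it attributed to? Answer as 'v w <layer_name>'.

1 3 dock

displacement = (1, 1) − (0, -2) = (1, 3)
layer 0 (follow_wall) active — direct: (1, 3)
layer 1 (dock) active — suppresses: (1, 3)
layer 2 (avoid_obstacle) idle — unchanged: (1, 3)
→ actuator (1, 3) — from layer 1 (dock)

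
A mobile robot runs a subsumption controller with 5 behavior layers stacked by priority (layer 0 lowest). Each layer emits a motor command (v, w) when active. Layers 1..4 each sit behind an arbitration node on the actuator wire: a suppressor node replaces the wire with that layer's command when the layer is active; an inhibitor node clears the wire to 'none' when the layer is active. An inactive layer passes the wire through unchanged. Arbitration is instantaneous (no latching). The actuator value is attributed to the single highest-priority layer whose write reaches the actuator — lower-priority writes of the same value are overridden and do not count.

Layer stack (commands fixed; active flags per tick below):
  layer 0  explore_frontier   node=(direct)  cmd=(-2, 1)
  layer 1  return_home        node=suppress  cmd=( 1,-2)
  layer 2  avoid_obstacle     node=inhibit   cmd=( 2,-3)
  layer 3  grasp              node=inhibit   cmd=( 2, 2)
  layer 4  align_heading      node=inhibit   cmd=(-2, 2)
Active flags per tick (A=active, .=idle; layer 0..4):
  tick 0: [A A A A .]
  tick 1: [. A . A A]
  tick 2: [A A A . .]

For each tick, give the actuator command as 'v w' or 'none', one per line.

tick 0:
  [0] explore_frontier on; wire := (-2, 1)
  [1] return_home on (suppress); wire := (1, -2)
  [2] avoid_obstacle on (inhibit); wire := none
  [3] grasp on (inhibit); wire := none
  [4] align_heading off; pass none
  output none
tick 1:
  [0] explore_frontier off; wire := none
  [1] return_home on (suppress); wire := (1, -2)
  [2] avoid_obstacle off; pass (1, -2)
  [3] grasp on (inhibit); wire := none
  [4] align_heading on (inhibit); wire := none
  output none
tick 2:
  [0] explore_frontier on; wire := (-2, 1)
  [1] return_home on (suppress); wire := (1, -2)
  [2] avoid_obstacle on (inhibit); wire := none
  [3] grasp off; pass none
  [4] align_heading off; pass none
  output none

none
none
none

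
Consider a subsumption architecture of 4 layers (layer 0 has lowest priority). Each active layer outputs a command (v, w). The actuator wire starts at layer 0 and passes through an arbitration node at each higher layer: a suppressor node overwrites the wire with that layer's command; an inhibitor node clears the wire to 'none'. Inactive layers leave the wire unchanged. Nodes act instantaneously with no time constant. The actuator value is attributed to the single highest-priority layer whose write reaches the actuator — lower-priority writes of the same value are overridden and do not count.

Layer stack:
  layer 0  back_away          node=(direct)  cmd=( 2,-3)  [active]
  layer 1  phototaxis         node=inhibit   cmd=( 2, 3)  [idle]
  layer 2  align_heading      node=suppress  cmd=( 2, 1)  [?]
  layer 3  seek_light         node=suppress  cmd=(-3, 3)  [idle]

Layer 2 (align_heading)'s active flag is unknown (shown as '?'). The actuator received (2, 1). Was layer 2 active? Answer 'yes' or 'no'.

If layer 2 is active=yes:
  actuator would be (2, 1)
If layer 2 is active=no:
  actuator would be (2, -3)
Observed (2, 1), so layer 2 was active.

yes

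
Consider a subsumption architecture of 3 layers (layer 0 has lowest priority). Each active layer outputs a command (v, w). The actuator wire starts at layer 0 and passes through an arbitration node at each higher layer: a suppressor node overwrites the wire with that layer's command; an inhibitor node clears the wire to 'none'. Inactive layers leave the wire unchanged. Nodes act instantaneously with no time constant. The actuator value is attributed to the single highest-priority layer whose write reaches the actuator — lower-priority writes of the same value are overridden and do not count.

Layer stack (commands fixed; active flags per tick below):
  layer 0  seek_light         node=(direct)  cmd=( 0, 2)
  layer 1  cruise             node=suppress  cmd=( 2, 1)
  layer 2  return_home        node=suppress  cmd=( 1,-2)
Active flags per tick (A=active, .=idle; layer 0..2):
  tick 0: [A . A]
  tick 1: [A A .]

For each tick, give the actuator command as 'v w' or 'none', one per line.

1 -2
2 1

tick 0:
  layer 0 (seek_light) active — direct: (0, 2)
  layer 1 (cruise) idle — unchanged: (0, 2)
  layer 2 (return_home) active — suppresses: (1, -2)
  → actuator (1, -2)
tick 1:
  layer 0 (seek_light) active — direct: (0, 2)
  layer 1 (cruise) active — suppresses: (2, 1)
  layer 2 (return_home) idle — unchanged: (2, 1)
  → actuator (2, 1)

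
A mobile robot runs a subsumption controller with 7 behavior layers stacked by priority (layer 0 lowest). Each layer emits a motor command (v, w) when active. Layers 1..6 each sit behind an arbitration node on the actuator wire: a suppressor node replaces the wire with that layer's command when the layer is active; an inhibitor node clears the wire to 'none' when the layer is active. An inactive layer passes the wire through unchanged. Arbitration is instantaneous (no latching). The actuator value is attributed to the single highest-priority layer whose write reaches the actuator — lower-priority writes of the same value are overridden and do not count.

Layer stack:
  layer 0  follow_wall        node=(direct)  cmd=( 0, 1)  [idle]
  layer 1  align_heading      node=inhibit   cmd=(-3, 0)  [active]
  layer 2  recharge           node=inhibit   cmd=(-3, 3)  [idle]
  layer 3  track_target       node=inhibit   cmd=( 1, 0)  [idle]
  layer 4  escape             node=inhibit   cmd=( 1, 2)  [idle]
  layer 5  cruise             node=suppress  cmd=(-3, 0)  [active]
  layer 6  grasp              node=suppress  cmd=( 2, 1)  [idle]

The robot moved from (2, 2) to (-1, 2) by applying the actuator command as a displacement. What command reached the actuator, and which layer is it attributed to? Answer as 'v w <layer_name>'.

-3 0 cruise

displacement = (-1, 2) − (2, 2) = (-3, 0)
[0] follow_wall off; wire := none
[1] align_heading on (inhibit); wire := none
[2] recharge off; pass none
[3] track_target off; pass none
[4] escape off; pass none
[5] cruise on (suppress); wire := (-3, 0)
[6] grasp off; pass (-3, 0)
output (-3, 0) — from layer 5 (cruise)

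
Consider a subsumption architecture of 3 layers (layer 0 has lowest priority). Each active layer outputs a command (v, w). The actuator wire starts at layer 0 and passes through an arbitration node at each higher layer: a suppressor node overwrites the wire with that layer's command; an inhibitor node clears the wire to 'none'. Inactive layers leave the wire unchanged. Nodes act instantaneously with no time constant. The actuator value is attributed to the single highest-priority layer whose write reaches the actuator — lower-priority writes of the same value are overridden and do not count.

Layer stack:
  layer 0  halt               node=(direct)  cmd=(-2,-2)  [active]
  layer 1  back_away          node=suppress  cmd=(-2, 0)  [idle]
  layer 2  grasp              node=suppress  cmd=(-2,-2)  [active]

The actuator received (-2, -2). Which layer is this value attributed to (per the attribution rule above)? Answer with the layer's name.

[0] halt on; wire := (-2, -2)
[1] back_away off; pass (-2, -2)
[2] grasp on (suppress); wire := (-2, -2)
output (-2, -2)
last writer: layer 2 = grasp

grasp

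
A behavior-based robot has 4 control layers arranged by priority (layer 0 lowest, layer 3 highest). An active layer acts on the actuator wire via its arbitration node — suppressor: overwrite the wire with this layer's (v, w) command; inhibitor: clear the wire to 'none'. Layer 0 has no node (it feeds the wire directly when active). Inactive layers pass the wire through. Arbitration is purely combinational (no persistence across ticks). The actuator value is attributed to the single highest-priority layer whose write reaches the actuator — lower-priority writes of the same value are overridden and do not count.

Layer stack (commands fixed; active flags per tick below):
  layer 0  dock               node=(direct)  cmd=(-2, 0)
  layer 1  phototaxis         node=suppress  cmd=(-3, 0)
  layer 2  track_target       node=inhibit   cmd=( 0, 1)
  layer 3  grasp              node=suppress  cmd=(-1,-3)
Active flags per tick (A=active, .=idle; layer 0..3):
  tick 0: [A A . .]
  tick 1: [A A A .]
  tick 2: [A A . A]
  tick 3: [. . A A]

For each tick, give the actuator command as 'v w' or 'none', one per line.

tick 0:
  L0 dock: active, feeds wire = (-2, 0)
  L1 phototaxis: active, suppressor → wire = (-3, 0)
  L2 track_target: idle → wire stays (-3, 0)
  L3 grasp: idle → wire stays (-3, 0)
  actuator = (-3, 0)
tick 1:
  L0 dock: active, feeds wire = (-2, 0)
  L1 phototaxis: active, suppressor → wire = (-3, 0)
  L2 track_target: active, inhibitor → wire = none
  L3 grasp: idle → wire stays none
  actuator = none
tick 2:
  L0 dock: active, feeds wire = (-2, 0)
  L1 phototaxis: active, suppressor → wire = (-3, 0)
  L2 track_target: idle → wire stays (-3, 0)
  L3 grasp: active, suppressor → wire = (-1, -3)
  actuator = (-1, -3)
tick 3:
  L0 dock: idle → wire = none
  L1 phototaxis: idle → wire stays none
  L2 track_target: active, inhibitor → wire = none
  L3 grasp: active, suppressor → wire = (-1, -3)
  actuator = (-1, -3)

-3 0
none
-1 -3
-1 -3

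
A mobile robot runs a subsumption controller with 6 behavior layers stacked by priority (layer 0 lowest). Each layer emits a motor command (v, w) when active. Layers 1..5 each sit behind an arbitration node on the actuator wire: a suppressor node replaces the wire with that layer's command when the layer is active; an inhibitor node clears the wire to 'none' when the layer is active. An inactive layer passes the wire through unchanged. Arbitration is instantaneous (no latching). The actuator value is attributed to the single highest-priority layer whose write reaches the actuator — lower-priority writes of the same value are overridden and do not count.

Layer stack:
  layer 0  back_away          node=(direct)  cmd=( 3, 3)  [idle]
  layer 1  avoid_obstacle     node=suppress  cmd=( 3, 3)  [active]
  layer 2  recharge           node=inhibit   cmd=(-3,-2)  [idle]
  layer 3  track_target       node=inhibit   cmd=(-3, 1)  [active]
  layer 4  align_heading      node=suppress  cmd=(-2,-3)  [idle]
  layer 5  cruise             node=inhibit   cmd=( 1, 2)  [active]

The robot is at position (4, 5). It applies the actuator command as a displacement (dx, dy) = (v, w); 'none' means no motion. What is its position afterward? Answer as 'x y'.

[0] back_away off; wire := none
[1] avoid_obstacle on (suppress); wire := (3, 3)
[2] recharge off; pass (3, 3)
[3] track_target on (inhibit); wire := none
[4] align_heading off; pass none
[5] cruise on (inhibit); wire := none
output none
position: (4, 5) + none = (4, 5)

4 5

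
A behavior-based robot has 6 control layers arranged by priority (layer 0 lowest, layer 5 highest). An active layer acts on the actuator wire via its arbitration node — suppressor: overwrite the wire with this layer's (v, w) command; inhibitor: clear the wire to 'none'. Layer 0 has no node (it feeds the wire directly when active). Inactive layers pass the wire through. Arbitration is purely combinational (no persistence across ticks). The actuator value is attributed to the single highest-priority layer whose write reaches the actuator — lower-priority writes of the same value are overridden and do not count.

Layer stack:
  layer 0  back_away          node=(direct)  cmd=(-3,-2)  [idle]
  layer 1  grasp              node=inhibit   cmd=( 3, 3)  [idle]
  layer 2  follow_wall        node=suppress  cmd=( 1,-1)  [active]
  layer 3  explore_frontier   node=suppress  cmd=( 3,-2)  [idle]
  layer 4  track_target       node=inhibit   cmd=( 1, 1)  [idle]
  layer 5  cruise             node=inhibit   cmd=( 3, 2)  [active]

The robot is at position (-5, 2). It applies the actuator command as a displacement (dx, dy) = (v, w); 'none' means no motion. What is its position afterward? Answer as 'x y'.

-5 2

layer 0 (back_away) idle — none
layer 1 (grasp) idle — unchanged: none
layer 2 (follow_wall) active — suppresses: (1, -1)
layer 3 (explore_frontier) idle — unchanged: (1, -1)
layer 4 (track_target) idle — unchanged: (1, -1)
layer 5 (cruise) active — inhibits: none
→ actuator none
position: (-5, 2) + none = (-5, 2)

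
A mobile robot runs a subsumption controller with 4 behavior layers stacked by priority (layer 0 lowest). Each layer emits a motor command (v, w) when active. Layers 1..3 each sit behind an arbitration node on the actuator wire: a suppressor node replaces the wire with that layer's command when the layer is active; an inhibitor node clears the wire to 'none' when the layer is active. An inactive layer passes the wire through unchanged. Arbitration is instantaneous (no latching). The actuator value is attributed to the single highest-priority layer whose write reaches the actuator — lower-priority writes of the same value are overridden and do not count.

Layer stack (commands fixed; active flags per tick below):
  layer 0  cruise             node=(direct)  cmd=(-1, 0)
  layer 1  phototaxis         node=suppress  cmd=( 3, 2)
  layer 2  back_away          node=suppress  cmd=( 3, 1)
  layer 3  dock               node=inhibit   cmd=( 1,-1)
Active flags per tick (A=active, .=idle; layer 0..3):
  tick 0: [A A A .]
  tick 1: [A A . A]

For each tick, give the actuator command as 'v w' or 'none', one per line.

3 1
none

tick 0:
  L0 cruise: active, feeds wire = (-1, 0)
  L1 phototaxis: active, suppressor → wire = (3, 2)
  L2 back_away: active, suppressor → wire = (3, 1)
  L3 dock: idle → wire stays (3, 1)
  actuator = (3, 1)
tick 1:
  L0 cruise: active, feeds wire = (-1, 0)
  L1 phototaxis: active, suppressor → wire = (3, 2)
  L2 back_away: idle → wire stays (3, 2)
  L3 dock: active, inhibitor → wire = none
  actuator = none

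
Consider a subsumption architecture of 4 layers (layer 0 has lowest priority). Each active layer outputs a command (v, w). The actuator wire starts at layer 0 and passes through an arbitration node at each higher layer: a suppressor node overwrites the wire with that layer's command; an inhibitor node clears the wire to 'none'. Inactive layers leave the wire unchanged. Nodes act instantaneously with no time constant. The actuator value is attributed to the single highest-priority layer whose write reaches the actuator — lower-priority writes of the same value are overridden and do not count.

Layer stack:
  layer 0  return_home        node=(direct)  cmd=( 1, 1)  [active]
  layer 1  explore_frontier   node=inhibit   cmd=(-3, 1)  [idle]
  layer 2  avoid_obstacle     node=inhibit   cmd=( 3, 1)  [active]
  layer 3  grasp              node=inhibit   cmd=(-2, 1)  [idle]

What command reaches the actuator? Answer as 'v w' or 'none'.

none

[0] return_home on; wire := (1, 1)
[1] explore_frontier off; pass (1, 1)
[2] avoid_obstacle on (inhibit); wire := none
[3] grasp off; pass none
output none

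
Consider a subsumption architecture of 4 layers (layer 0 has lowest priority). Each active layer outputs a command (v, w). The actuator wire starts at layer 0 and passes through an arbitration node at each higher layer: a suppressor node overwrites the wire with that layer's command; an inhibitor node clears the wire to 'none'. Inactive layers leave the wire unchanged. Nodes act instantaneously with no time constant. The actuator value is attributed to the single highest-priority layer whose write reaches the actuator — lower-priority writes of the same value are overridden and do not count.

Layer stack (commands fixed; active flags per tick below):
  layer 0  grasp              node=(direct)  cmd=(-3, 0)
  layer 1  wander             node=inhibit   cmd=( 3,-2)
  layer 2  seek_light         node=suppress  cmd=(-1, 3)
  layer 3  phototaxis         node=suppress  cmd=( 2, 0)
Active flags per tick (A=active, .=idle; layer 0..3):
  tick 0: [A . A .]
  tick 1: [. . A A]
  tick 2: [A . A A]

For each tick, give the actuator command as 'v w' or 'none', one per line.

tick 0:
  L0 grasp: active, feeds wire = (-3, 0)
  L1 wander: idle → wire stays (-3, 0)
  L2 seek_light: active, suppressor → wire = (-1, 3)
  L3 phototaxis: idle → wire stays (-1, 3)
  actuator = (-1, 3)
tick 1:
  L0 grasp: idle → wire = none
  L1 wander: idle → wire stays none
  L2 seek_light: active, suppressor → wire = (-1, 3)
  L3 phototaxis: active, suppressor → wire = (2, 0)
  actuator = (2, 0)
tick 2:
  L0 grasp: active, feeds wire = (-3, 0)
  L1 wander: idle → wire stays (-3, 0)
  L2 seek_light: active, suppressor → wire = (-1, 3)
  L3 phototaxis: active, suppressor → wire = (2, 0)
  actuator = (2, 0)

-1 3
2 0
2 0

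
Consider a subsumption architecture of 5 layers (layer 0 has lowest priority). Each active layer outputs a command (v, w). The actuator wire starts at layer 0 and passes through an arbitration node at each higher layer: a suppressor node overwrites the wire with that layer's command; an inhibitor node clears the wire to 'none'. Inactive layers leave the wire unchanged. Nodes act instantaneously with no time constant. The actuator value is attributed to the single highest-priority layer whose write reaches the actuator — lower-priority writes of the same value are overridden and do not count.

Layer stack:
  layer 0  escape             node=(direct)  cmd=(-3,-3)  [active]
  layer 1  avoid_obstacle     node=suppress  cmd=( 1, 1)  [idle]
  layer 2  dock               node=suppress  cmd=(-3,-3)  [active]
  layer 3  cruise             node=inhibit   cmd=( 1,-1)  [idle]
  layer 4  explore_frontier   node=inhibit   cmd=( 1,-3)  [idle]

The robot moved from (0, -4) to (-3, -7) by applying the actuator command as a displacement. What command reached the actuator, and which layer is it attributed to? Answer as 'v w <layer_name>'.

displacement = (-3, -7) − (0, -4) = (-3, -3)
L0 escape: active, feeds wire = (-3, -3)
L1 avoid_obstacle: idle → wire stays (-3, -3)
L2 dock: active, suppressor → wire = (-3, -3)
L3 cruise: idle → wire stays (-3, -3)
L4 explore_frontier: idle → wire stays (-3, -3)
actuator = (-3, -3) — from layer 2 (dock)

-3 -3 dock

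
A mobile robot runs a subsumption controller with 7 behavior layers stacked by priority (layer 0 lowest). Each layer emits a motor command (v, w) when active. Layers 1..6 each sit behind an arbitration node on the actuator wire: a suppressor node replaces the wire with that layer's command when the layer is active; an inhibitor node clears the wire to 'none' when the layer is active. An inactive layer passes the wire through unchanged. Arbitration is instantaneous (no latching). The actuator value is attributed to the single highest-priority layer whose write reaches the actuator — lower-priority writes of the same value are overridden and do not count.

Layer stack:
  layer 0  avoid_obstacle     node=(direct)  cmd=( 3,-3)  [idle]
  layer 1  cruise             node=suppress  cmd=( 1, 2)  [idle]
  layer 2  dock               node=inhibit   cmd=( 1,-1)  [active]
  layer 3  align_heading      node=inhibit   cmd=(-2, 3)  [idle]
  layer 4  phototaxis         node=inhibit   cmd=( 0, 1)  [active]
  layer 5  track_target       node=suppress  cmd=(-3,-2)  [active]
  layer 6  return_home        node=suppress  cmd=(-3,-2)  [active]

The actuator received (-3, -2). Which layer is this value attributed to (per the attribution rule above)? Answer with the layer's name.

return_home

[0] avoid_obstacle off; wire := none
[1] cruise off; pass none
[2] dock on (inhibit); wire := none
[3] align_heading off; pass none
[4] phototaxis on (inhibit); wire := none
[5] track_target on (suppress); wire := (-3, -2)
[6] return_home on (suppress); wire := (-3, -2)
output (-3, -2)
last writer: layer 6 = return_home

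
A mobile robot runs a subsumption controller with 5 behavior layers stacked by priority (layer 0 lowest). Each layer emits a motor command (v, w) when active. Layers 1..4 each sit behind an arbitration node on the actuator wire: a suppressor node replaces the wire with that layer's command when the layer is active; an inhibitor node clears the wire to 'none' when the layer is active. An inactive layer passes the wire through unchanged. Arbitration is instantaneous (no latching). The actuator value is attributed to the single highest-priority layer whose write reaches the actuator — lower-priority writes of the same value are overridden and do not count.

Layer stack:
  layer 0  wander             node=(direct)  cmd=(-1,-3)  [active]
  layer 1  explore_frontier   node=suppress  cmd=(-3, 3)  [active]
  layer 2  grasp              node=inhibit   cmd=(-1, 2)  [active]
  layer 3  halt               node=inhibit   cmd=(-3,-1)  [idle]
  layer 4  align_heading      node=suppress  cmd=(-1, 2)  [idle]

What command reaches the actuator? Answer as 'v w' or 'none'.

L0 wander: active, feeds wire = (-1, -3)
L1 explore_frontier: active, suppressor → wire = (-3, 3)
L2 grasp: active, inhibitor → wire = none
L3 halt: idle → wire stays none
L4 align_heading: idle → wire stays none
actuator = none

none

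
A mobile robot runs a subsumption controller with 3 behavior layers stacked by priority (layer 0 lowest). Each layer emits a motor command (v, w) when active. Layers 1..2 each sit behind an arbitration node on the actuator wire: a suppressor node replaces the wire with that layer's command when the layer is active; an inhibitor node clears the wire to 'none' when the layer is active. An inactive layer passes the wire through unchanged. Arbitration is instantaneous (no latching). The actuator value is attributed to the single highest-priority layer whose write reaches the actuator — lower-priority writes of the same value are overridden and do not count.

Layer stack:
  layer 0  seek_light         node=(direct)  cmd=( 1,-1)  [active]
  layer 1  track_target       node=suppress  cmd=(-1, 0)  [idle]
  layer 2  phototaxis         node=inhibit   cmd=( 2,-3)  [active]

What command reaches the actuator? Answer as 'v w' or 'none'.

none

[0] seek_light on; wire := (1, -1)
[1] track_target off; pass (1, -1)
[2] phototaxis on (inhibit); wire := none
output none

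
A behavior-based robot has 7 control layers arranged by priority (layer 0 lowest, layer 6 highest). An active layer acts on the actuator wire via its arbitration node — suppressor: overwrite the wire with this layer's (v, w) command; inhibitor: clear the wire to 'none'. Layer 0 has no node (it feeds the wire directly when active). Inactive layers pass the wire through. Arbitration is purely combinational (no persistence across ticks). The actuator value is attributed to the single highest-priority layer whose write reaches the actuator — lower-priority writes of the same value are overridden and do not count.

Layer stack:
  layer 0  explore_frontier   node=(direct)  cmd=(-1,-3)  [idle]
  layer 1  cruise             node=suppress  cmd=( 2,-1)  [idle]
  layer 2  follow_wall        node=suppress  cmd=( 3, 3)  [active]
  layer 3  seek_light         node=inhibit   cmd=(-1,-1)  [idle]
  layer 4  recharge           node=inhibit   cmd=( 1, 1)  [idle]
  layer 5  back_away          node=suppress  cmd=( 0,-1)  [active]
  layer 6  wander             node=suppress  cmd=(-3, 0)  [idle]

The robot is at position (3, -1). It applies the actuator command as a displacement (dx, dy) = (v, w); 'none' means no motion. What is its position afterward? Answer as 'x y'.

[0] explore_frontier off; wire := none
[1] cruise off; pass none
[2] follow_wall on (suppress); wire := (3, 3)
[3] seek_light off; pass (3, 3)
[4] recharge off; pass (3, 3)
[5] back_away on (suppress); wire := (0, -1)
[6] wander off; pass (0, -1)
output (0, -1)
position: (3, -1) + (0, -1) = (3, -2)

3 -2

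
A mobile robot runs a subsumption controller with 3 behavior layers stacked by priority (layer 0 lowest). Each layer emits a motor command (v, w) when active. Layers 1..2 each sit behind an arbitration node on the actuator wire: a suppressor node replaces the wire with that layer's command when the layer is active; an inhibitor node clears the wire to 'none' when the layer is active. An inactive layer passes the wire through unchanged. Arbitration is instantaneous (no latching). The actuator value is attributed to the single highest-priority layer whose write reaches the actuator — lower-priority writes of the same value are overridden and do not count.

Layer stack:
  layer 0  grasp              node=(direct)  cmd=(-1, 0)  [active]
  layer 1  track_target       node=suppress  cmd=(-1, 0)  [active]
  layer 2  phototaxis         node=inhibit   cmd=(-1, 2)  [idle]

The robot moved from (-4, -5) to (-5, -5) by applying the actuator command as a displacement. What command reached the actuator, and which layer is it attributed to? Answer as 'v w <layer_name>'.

-1 0 track_target

displacement = (-5, -5) − (-4, -5) = (-1, 0)
[0] grasp on; wire := (-1, 0)
[1] track_target on (suppress); wire := (-1, 0)
[2] phototaxis off; pass (-1, 0)
output (-1, 0) — from layer 1 (track_target)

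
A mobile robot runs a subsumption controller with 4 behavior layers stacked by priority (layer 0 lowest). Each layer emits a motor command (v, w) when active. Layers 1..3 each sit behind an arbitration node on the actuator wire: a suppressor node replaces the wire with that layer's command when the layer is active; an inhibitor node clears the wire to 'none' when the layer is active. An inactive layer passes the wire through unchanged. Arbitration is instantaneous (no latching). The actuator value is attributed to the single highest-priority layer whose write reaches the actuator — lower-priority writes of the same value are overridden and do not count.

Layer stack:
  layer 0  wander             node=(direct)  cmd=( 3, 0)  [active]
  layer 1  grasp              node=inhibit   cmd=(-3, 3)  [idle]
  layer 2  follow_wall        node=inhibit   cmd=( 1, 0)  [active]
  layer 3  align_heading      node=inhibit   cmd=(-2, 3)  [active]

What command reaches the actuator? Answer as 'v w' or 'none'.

[0] wander on; wire := (3, 0)
[1] grasp off; pass (3, 0)
[2] follow_wall on (inhibit); wire := none
[3] align_heading on (inhibit); wire := none
output none

none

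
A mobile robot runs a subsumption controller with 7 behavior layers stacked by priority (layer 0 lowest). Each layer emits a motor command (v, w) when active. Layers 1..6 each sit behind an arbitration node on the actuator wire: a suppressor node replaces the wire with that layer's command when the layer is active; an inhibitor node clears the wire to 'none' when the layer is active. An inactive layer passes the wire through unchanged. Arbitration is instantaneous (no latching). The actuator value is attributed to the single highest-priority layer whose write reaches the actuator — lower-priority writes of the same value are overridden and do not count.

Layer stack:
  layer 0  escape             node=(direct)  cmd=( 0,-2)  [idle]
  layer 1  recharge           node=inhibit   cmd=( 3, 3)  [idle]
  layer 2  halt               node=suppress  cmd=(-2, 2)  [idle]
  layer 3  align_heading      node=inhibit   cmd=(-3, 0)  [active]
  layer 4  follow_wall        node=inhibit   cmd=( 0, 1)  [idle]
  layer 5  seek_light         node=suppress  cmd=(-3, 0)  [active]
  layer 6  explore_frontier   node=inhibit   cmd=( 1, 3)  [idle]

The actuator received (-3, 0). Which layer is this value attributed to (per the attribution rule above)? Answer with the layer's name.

layer 0 (escape) idle — none
layer 1 (recharge) idle — unchanged: none
layer 2 (halt) idle — unchanged: none
layer 3 (align_heading) active — inhibits: none
layer 4 (follow_wall) idle — unchanged: none
layer 5 (seek_light) active — suppresses: (-3, 0)
layer 6 (explore_frontier) idle — unchanged: (-3, 0)
→ actuator (-3, 0)
last writer: layer 5 = seek_light

seek_light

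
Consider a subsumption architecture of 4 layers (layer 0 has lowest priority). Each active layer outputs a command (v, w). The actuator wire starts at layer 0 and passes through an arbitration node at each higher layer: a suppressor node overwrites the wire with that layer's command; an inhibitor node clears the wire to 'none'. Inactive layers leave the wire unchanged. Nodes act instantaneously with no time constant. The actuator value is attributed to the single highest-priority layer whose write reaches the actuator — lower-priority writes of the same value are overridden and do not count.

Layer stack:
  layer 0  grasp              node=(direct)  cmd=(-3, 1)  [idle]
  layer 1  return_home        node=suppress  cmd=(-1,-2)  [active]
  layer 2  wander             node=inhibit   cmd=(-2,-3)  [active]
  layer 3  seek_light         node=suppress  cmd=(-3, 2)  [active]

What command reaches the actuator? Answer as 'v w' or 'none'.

-3 2

L0 grasp: idle → wire = none
L1 return_home: active, suppressor → wire = (-1, -2)
L2 wander: active, inhibitor → wire = none
L3 seek_light: active, suppressor → wire = (-3, 2)
actuator = (-3, 2)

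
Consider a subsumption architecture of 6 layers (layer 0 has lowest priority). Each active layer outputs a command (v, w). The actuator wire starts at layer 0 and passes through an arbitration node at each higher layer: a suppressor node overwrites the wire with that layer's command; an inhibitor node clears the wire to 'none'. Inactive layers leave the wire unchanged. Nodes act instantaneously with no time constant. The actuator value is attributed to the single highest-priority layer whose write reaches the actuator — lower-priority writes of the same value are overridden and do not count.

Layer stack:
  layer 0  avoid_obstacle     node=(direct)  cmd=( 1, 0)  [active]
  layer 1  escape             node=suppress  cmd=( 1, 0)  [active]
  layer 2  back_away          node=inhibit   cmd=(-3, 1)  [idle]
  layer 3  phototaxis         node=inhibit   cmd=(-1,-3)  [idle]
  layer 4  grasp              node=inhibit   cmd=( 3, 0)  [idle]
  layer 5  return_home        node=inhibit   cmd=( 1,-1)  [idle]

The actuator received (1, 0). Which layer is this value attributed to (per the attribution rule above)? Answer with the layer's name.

escape

L0 avoid_obstacle: active, feeds wire = (1, 0)
L1 escape: active, suppressor → wire = (1, 0)
L2 back_away: idle → wire stays (1, 0)
L3 phototaxis: idle → wire stays (1, 0)
L4 grasp: idle → wire stays (1, 0)
L5 return_home: idle → wire stays (1, 0)
actuator = (1, 0)
last writer: layer 1 = escape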